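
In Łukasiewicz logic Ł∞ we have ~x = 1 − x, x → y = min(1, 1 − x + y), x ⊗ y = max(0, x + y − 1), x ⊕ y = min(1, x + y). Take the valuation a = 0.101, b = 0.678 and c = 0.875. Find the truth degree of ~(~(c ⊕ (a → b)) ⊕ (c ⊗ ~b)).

a → b = min(1, 1 − 0.101 + 0.678) = min(1, 1.577) = 1.000
c ⊕ (a → b) = min(1, 0.875 + 1.000) = min(1, 1.875) = 1.000
~(c ⊕ (a → b)) = 1 − 1.000 = 0.000
~b = 1 − 0.678 = 0.322
c ⊗ ~b = max(0, 0.875 + 0.322 − 1) = max(0, 0.197) = 0.197
~(c ⊕ (a → b)) ⊕ (c ⊗ ~b) = min(1, 0.000 + 0.197) = min(1, 0.197) = 0.197
~(~(c ⊕ (a → b)) ⊕ (c ⊗ ~b)) = 1 − 0.197 = 0.803

0.803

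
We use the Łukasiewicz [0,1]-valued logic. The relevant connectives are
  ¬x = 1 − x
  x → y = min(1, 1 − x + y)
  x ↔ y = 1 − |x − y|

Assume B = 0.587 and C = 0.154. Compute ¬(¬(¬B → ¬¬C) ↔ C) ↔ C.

¬B = 1 − 0.587 = 0.413
¬C = 1 − 0.154 = 0.846
¬¬C = 1 − 0.846 = 0.154
¬B → ¬¬C = min(1, 1 − 0.413 + 0.154) = min(1, 0.741) = 0.741
¬(¬B → ¬¬C) = 1 − 0.741 = 0.259
¬(¬B → ¬¬C) ↔ C = 1 − |0.259 − 0.154| = 1 − 0.105 = 0.895
¬(¬(¬B → ¬¬C) ↔ C) = 1 − 0.895 = 0.105
¬(¬(¬B → ¬¬C) ↔ C) ↔ C = 1 − |0.105 − 0.154| = 1 − 0.049 = 0.951

0.951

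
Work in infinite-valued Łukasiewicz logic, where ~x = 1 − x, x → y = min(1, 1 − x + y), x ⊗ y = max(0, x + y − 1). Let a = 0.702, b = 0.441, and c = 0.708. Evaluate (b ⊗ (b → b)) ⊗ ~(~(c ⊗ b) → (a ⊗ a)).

b → b = min(1, 1 − 0.441 + 0.441) = min(1, 1.000) = 1.000
b ⊗ (b → b) = max(0, 0.441 + 1.000 − 1) = max(0, 0.441) = 0.441
c ⊗ b = max(0, 0.708 + 0.441 − 1) = max(0, 0.149) = 0.149
~(c ⊗ b) = 1 − 0.149 = 0.851
a ⊗ a = max(0, 0.702 + 0.702 − 1) = max(0, 0.404) = 0.404
~(c ⊗ b) → (a ⊗ a) = min(1, 1 − 0.851 + 0.404) = min(1, 0.553) = 0.553
~(~(c ⊗ b) → (a ⊗ a)) = 1 − 0.553 = 0.447
(b ⊗ (b → b)) ⊗ ~(~(c ⊗ b) → (a ⊗ a)) = max(0, 0.441 + 0.447 − 1) = max(0, -0.112) = 0.000

0.000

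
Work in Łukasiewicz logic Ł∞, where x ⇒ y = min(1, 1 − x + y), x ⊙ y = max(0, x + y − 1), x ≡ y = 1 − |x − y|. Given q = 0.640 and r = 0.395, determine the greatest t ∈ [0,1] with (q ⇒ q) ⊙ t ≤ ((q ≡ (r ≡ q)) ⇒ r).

0.510

q ⇒ q = min(1, 1 − 0.640 + 0.640) = min(1, 1.000) = 1.000
So the left factor is q ⇒ q = 1.000.
r ≡ q = 1 − |0.395 − 0.640| = 1 − 0.245 = 0.755
q ≡ (r ≡ q) = 1 − |0.640 − 0.755| = 1 − 0.115 = 0.885
(q ≡ (r ≡ q)) ⇒ r = min(1, 1 − 0.885 + 0.395) = min(1, 0.510) = 0.510
So the right-hand bound is (q ≡ (r ≡ q)) ⇒ r = 0.510.
The residuum of the Łukasiewicz t-norm gives the supremum: min(1, 1 − 1.000 + 0.510).
1 − 1.000 + 0.510 = 0.510, so t = min(1, 0.510) = 0.510.
Check: 1.000 ⊙ 0.510 = max(0, 0.510) = 0.510 ≤ 0.510.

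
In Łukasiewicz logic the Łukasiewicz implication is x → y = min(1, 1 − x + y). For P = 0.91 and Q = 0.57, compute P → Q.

0.66

P → Q = min(1, 1 − 0.91 + 0.57) = min(1, 0.66) = 0.66
For comparison, the Gödel implication (1 if x ≤ y else y) would give 0.57.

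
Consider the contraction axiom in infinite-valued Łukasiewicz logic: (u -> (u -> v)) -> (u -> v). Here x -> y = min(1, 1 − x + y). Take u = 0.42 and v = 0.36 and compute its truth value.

0.94

u -> v = min(1, 1 − 0.42 + 0.36) = min(1, 0.94) = 0.94
u -> (u -> v) = min(1, 1 − 0.42 + 0.94) = min(1, 1.52) = 1.00
(u -> (u -> v)) -> (u -> v) = min(1, 1 − 1.00 + 0.94) = min(1, 0.94) = 0.94
(The value 0.94 < 1 shows this instance is not satisfied; fails in Ł∞ (the t-norm is not idempotent).)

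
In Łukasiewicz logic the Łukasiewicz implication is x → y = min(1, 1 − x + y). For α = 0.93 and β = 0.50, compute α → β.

0.57

α → β = min(1, 1 − 0.93 + 0.50) = min(1, 0.57) = 0.57
For comparison, the Gödel implication (1 if x ≤ y else y) would give 0.50.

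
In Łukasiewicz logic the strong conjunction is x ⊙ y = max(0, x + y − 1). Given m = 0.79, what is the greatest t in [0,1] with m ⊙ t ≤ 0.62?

0.83

The residuum of the Łukasiewicz t-norm gives the supremum: min(1, 1 − 0.79 + 0.62).
1 − 0.79 + 0.62 = 0.83, so t = min(1, 0.83) = 0.83.
Check: 0.79 ⊙ 0.83 = max(0, 0.62) = 0.62 ≤ 0.62.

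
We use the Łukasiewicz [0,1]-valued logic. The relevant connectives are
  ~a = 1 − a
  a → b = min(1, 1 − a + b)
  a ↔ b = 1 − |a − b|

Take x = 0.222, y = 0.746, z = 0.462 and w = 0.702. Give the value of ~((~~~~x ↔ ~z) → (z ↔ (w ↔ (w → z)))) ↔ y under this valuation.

0.418

~x = 1 − 0.222 = 0.778
~~x = 1 − 0.778 = 0.222
~~~x = 1 − 0.222 = 0.778
~~~~x = 1 − 0.778 = 0.222
~z = 1 − 0.462 = 0.538
~~~~x ↔ ~z = 1 − |0.222 − 0.538| = 1 − 0.316 = 0.684
w → z = min(1, 1 − 0.702 + 0.462) = min(1, 0.760) = 0.760
w ↔ (w → z) = 1 − |0.702 − 0.760| = 1 − 0.058 = 0.942
z ↔ (w ↔ (w → z)) = 1 − |0.462 − 0.942| = 1 − 0.480 = 0.520
(~~~~x ↔ ~z) → (z ↔ (w ↔ (w → z))) = min(1, 1 − 0.684 + 0.520) = min(1, 0.836) = 0.836
~((~~~~x ↔ ~z) → (z ↔ (w ↔ (w → z)))) = 1 − 0.836 = 0.164
~((~~~~x ↔ ~z) → (z ↔ (w ↔ (w → z)))) ↔ y = 1 − |0.164 − 0.746| = 1 − 0.582 = 0.418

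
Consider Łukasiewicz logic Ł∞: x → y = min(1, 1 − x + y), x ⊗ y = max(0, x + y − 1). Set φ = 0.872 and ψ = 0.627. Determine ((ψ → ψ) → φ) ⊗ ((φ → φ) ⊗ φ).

0.744

ψ → ψ = min(1, 1 − 0.627 + 0.627) = min(1, 1.000) = 1.000
(ψ → ψ) → φ = min(1, 1 − 1.000 + 0.872) = min(1, 0.872) = 0.872
φ → φ = min(1, 1 − 0.872 + 0.872) = min(1, 1.000) = 1.000
(φ → φ) ⊗ φ = max(0, 1.000 + 0.872 − 1) = max(0, 0.872) = 0.872
((ψ → ψ) → φ) ⊗ ((φ → φ) ⊗ φ) = max(0, 0.872 + 0.872 − 1) = max(0, 0.744) = 0.744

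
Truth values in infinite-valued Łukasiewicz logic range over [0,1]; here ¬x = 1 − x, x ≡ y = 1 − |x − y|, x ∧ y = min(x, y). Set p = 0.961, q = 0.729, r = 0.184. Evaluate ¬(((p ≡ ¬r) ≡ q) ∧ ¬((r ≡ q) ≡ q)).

¬r = 1 − 0.184 = 0.816
p ≡ ¬r = 1 − |0.961 − 0.816| = 1 − 0.145 = 0.855
(p ≡ ¬r) ≡ q = 1 − |0.855 − 0.729| = 1 − 0.126 = 0.874
r ≡ q = 1 − |0.184 − 0.729| = 1 − 0.545 = 0.455
(r ≡ q) ≡ q = 1 − |0.455 − 0.729| = 1 − 0.274 = 0.726
¬((r ≡ q) ≡ q) = 1 − 0.726 = 0.274
((p ≡ ¬r) ≡ q) ∧ ¬((r ≡ q) ≡ q) = min(0.874, 0.274) = 0.274
¬(((p ≡ ¬r) ≡ q) ∧ ¬((r ≡ q) ≡ q)) = 1 − 0.274 = 0.726

0.726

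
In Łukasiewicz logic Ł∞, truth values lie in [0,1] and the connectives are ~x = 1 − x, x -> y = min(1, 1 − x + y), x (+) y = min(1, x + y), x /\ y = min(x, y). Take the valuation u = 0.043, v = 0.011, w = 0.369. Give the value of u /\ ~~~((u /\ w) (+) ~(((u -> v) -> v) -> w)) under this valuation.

u /\ w = min(0.043, 0.369) = 0.043
u -> v = min(1, 1 − 0.043 + 0.011) = min(1, 0.968) = 0.968
(u -> v) -> v = min(1, 1 − 0.968 + 0.011) = min(1, 0.043) = 0.043
((u -> v) -> v) -> w = min(1, 1 − 0.043 + 0.369) = min(1, 1.326) = 1.000
~(((u -> v) -> v) -> w) = 1 − 1.000 = 0.000
(u /\ w) (+) ~(((u -> v) -> v) -> w) = min(1, 0.043 + 0.000) = min(1, 0.043) = 0.043
~((u /\ w) (+) ~(((u -> v) -> v) -> w)) = 1 − 0.043 = 0.957
~~((u /\ w) (+) ~(((u -> v) -> v) -> w)) = 1 − 0.957 = 0.043
~~~((u /\ w) (+) ~(((u -> v) -> v) -> w)) = 1 − 0.043 = 0.957
u /\ ~~~((u /\ w) (+) ~(((u -> v) -> v) -> w)) = min(0.043, 0.957) = 0.043

0.043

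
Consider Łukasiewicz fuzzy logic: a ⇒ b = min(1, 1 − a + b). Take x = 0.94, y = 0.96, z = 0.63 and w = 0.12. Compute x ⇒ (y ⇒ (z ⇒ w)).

z ⇒ w = min(1, 1 − 0.63 + 0.12) = min(1, 0.49) = 0.49
y ⇒ (z ⇒ w) = min(1, 1 − 0.96 + 0.49) = min(1, 0.53) = 0.53
x ⇒ (y ⇒ (z ⇒ w)) = min(1, 1 − 0.94 + 0.53) = min(1, 0.59) = 0.59

0.59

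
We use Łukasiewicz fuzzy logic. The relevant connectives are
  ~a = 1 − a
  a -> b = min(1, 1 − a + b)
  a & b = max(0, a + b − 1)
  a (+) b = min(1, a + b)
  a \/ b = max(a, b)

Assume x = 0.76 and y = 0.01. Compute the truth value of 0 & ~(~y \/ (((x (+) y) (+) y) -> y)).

0.00

~y = 1 − 0.01 = 0.99
x (+) y = min(1, 0.76 + 0.01) = min(1, 0.77) = 0.77
(x (+) y) (+) y = min(1, 0.77 + 0.01) = min(1, 0.78) = 0.78
((x (+) y) (+) y) -> y = min(1, 1 − 0.78 + 0.01) = min(1, 0.23) = 0.23
~y \/ (((x (+) y) (+) y) -> y) = max(0.99, 0.23) = 0.99
~(~y \/ (((x (+) y) (+) y) -> y)) = 1 − 0.99 = 0.01
0 & ~(~y \/ (((x (+) y) (+) y) -> y)) = max(0, 0.00 + 0.01 − 1) = max(0, -0.99) = 0.00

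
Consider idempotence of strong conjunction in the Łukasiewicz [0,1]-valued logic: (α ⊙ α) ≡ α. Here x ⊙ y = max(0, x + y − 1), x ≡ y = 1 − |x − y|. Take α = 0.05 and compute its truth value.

α ⊙ α = max(0, 0.05 + 0.05 − 1) = max(0, -0.90) = 0.00
(α ⊙ α) ≡ α = 1 − |0.00 − 0.05| = 1 − 0.05 = 0.95
(The value 0.95 < 1 shows this instance is not satisfied; fails in Ł∞ since a ⊗ a = max(0, 2a−1) ≠ a in general.)

0.95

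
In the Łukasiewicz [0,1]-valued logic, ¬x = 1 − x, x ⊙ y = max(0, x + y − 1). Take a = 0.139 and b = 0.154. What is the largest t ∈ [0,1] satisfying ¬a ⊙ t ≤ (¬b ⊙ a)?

0.139

¬a = 1 − 0.139 = 0.861
So the left factor is ¬a = 0.861.
¬b = 1 − 0.154 = 0.846
¬b ⊙ a = max(0, 0.846 + 0.139 − 1) = max(0, -0.015) = 0.000
So the right-hand bound is ¬b ⊙ a = 0.000.
The residuum of the Łukasiewicz t-norm gives the supremum: min(1, 1 − 0.861 + 0.000).
1 − 0.861 + 0.000 = 0.139, so t = min(1, 0.139) = 0.139.
Check: 0.861 ⊙ 0.139 = max(0, 0.000) = 0.000 ≤ 0.000.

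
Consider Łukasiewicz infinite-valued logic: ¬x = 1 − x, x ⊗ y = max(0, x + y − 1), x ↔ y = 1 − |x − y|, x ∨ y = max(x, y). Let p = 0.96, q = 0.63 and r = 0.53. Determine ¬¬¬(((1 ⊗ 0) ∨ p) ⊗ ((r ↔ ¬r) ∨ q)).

1 ⊗ 0 = max(0, 1.00 + 0.00 − 1) = max(0, 0.00) = 0.00
(1 ⊗ 0) ∨ p = max(0.00, 0.96) = 0.96
¬r = 1 − 0.53 = 0.47
r ↔ ¬r = 1 − |0.53 − 0.47| = 1 − 0.06 = 0.94
(r ↔ ¬r) ∨ q = max(0.94, 0.63) = 0.94
((1 ⊗ 0) ∨ p) ⊗ ((r ↔ ¬r) ∨ q) = max(0, 0.96 + 0.94 − 1) = max(0, 0.90) = 0.90
¬(((1 ⊗ 0) ∨ p) ⊗ ((r ↔ ¬r) ∨ q)) = 1 − 0.90 = 0.10
¬¬(((1 ⊗ 0) ∨ p) ⊗ ((r ↔ ¬r) ∨ q)) = 1 − 0.10 = 0.90
¬¬¬(((1 ⊗ 0) ∨ p) ⊗ ((r ↔ ¬r) ∨ q)) = 1 − 0.90 = 0.10

0.10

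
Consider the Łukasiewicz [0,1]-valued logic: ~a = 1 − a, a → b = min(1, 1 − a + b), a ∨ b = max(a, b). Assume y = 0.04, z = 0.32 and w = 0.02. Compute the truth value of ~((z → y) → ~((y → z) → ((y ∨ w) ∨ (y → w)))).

z → y = min(1, 1 − 0.32 + 0.04) = min(1, 0.72) = 0.72
y → z = min(1, 1 − 0.04 + 0.32) = min(1, 1.28) = 1.00
y ∨ w = max(0.04, 0.02) = 0.04
y → w = min(1, 1 − 0.04 + 0.02) = min(1, 0.98) = 0.98
(y ∨ w) ∨ (y → w) = max(0.04, 0.98) = 0.98
(y → z) → ((y ∨ w) ∨ (y → w)) = min(1, 1 − 1.00 + 0.98) = min(1, 0.98) = 0.98
~((y → z) → ((y ∨ w) ∨ (y → w))) = 1 − 0.98 = 0.02
(z → y) → ~((y → z) → ((y ∨ w) ∨ (y → w))) = min(1, 1 − 0.72 + 0.02) = min(1, 0.30) = 0.30
~((z → y) → ~((y → z) → ((y ∨ w) ∨ (y → w)))) = 1 − 0.30 = 0.70

0.70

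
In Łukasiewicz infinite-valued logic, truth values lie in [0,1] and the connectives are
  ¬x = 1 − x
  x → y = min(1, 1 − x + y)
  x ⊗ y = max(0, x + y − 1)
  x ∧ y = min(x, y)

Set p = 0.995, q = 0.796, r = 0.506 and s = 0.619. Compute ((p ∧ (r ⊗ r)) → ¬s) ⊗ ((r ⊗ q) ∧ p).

0.302

r ⊗ r = max(0, 0.506 + 0.506 − 1) = max(0, 0.012) = 0.012
p ∧ (r ⊗ r) = min(0.995, 0.012) = 0.012
¬s = 1 − 0.619 = 0.381
(p ∧ (r ⊗ r)) → ¬s = min(1, 1 − 0.012 + 0.381) = min(1, 1.369) = 1.000
r ⊗ q = max(0, 0.506 + 0.796 − 1) = max(0, 0.302) = 0.302
(r ⊗ q) ∧ p = min(0.302, 0.995) = 0.302
((p ∧ (r ⊗ r)) → ¬s) ⊗ ((r ⊗ q) ∧ p) = max(0, 1.000 + 0.302 − 1) = max(0, 0.302) = 0.302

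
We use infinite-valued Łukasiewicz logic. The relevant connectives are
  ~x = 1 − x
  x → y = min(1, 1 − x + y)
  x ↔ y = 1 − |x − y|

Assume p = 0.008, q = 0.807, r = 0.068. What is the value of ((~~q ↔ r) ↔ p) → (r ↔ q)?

~q = 1 − 0.807 = 0.193
~~q = 1 − 0.193 = 0.807
~~q ↔ r = 1 − |0.807 − 0.068| = 1 − 0.739 = 0.261
(~~q ↔ r) ↔ p = 1 − |0.261 − 0.008| = 1 − 0.253 = 0.747
r ↔ q = 1 − |0.068 − 0.807| = 1 − 0.739 = 0.261
((~~q ↔ r) ↔ p) → (r ↔ q) = min(1, 1 − 0.747 + 0.261) = min(1, 0.514) = 0.514

0.514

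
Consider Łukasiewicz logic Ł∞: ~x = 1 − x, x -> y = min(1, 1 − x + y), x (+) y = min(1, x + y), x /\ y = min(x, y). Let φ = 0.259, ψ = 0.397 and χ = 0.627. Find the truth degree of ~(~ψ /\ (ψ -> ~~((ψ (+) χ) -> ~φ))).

0.397

~ψ = 1 − 0.397 = 0.603
ψ (+) χ = min(1, 0.397 + 0.627) = min(1, 1.024) = 1.000
~φ = 1 − 0.259 = 0.741
(ψ (+) χ) -> ~φ = min(1, 1 − 1.000 + 0.741) = min(1, 0.741) = 0.741
~((ψ (+) χ) -> ~φ) = 1 − 0.741 = 0.259
~~((ψ (+) χ) -> ~φ) = 1 − 0.259 = 0.741
ψ -> ~~((ψ (+) χ) -> ~φ) = min(1, 1 − 0.397 + 0.741) = min(1, 1.344) = 1.000
~ψ /\ (ψ -> ~~((ψ (+) χ) -> ~φ)) = min(0.603, 1.000) = 0.603
~(~ψ /\ (ψ -> ~~((ψ (+) χ) -> ~φ))) = 1 − 0.603 = 0.397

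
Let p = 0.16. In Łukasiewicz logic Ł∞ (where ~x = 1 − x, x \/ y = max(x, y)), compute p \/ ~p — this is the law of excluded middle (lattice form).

0.84

~p = 1 − 0.16 = 0.84
p \/ ~p = max(0.16, 0.84) = 0.84
(The value 0.84 < 1 shows this instance is not satisfied; not a Ł∞-tautology — its value is max(a, 1−a).)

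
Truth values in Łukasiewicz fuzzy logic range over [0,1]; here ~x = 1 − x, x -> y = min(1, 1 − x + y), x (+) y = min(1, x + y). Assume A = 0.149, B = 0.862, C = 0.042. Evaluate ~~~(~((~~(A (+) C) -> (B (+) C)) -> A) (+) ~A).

A (+) C = min(1, 0.149 + 0.042) = min(1, 0.191) = 0.191
~(A (+) C) = 1 − 0.191 = 0.809
~~(A (+) C) = 1 − 0.809 = 0.191
B (+) C = min(1, 0.862 + 0.042) = min(1, 0.904) = 0.904
~~(A (+) C) -> (B (+) C) = min(1, 1 − 0.191 + 0.904) = min(1, 1.713) = 1.000
(~~(A (+) C) -> (B (+) C)) -> A = min(1, 1 − 1.000 + 0.149) = min(1, 0.149) = 0.149
~((~~(A (+) C) -> (B (+) C)) -> A) = 1 − 0.149 = 0.851
~A = 1 − 0.149 = 0.851
~((~~(A (+) C) -> (B (+) C)) -> A) (+) ~A = min(1, 0.851 + 0.851) = min(1, 1.702) = 1.000
~(~((~~(A (+) C) -> (B (+) C)) -> A) (+) ~A) = 1 − 1.000 = 0.000
~~(~((~~(A (+) C) -> (B (+) C)) -> A) (+) ~A) = 1 − 0.000 = 1.000
~~~(~((~~(A (+) C) -> (B (+) C)) -> A) (+) ~A) = 1 − 1.000 = 0.000

0.000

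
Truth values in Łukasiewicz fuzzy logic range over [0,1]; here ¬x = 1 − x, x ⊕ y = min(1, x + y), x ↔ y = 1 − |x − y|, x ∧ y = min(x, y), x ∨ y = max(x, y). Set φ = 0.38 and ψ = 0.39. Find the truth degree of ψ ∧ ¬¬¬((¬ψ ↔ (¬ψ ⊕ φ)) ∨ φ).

0.38

¬ψ = 1 − 0.39 = 0.61
¬ψ ⊕ φ = min(1, 0.61 + 0.38) = min(1, 0.99) = 0.99
¬ψ ↔ (¬ψ ⊕ φ) = 1 − |0.61 − 0.99| = 1 − 0.38 = 0.62
(¬ψ ↔ (¬ψ ⊕ φ)) ∨ φ = max(0.62, 0.38) = 0.62
¬((¬ψ ↔ (¬ψ ⊕ φ)) ∨ φ) = 1 − 0.62 = 0.38
¬¬((¬ψ ↔ (¬ψ ⊕ φ)) ∨ φ) = 1 − 0.38 = 0.62
¬¬¬((¬ψ ↔ (¬ψ ⊕ φ)) ∨ φ) = 1 − 0.62 = 0.38
ψ ∧ ¬¬¬((¬ψ ↔ (¬ψ ⊕ φ)) ∨ φ) = min(0.39, 0.38) = 0.38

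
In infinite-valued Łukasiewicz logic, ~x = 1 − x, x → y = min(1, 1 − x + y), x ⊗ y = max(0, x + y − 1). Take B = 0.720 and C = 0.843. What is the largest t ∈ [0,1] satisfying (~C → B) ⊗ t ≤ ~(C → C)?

0.000

~C = 1 − 0.843 = 0.157
~C → B = min(1, 1 − 0.157 + 0.720) = min(1, 1.563) = 1.000
So the left factor is ~C → B = 1.000.
C → C = min(1, 1 − 0.843 + 0.843) = min(1, 1.000) = 1.000
~(C → C) = 1 − 1.000 = 0.000
So the right-hand bound is ~(C → C) = 0.000.
The residuum of the Łukasiewicz t-norm gives the supremum: min(1, 1 − 1.000 + 0.000).
1 − 1.000 + 0.000 = 0.000, so t = min(1, 0.000) = 0.000.
Check: 1.000 ⊗ 0.000 = max(0, 0.000) = 0.000 ≤ 0.000.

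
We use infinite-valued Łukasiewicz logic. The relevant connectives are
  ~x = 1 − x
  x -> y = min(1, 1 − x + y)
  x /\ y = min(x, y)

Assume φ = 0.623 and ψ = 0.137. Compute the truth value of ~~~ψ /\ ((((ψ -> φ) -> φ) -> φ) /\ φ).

0.623

~ψ = 1 − 0.137 = 0.863
~~ψ = 1 − 0.863 = 0.137
~~~ψ = 1 − 0.137 = 0.863
ψ -> φ = min(1, 1 − 0.137 + 0.623) = min(1, 1.486) = 1.000
(ψ -> φ) -> φ = min(1, 1 − 1.000 + 0.623) = min(1, 0.623) = 0.623
((ψ -> φ) -> φ) -> φ = min(1, 1 − 0.623 + 0.623) = min(1, 1.000) = 1.000
(((ψ -> φ) -> φ) -> φ) /\ φ = min(1.000, 0.623) = 0.623
~~~ψ /\ ((((ψ -> φ) -> φ) -> φ) /\ φ) = min(0.863, 0.623) = 0.623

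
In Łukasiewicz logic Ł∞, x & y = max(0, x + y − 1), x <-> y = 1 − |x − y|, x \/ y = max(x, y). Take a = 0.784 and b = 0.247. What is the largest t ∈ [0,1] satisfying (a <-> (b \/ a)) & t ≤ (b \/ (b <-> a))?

b \/ a = max(0.247, 0.784) = 0.784
a <-> (b \/ a) = 1 − |0.784 − 0.784| = 1 − 0.000 = 1.000
So the left factor is a <-> (b \/ a) = 1.000.
b <-> a = 1 − |0.247 − 0.784| = 1 − 0.537 = 0.463
b \/ (b <-> a) = max(0.247, 0.463) = 0.463
So the right-hand bound is b \/ (b <-> a) = 0.463.
The residuum of the Łukasiewicz t-norm gives the supremum: min(1, 1 − 1.000 + 0.463).
1 − 1.000 + 0.463 = 0.463, so t = min(1, 0.463) = 0.463.
Check: 1.000 & 0.463 = max(0, 0.463) = 0.463 ≤ 0.463.

0.463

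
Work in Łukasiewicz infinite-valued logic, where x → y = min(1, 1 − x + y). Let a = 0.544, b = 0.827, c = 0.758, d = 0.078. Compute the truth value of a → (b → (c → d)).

0.949

c → d = min(1, 1 − 0.758 + 0.078) = min(1, 0.320) = 0.320
b → (c → d) = min(1, 1 − 0.827 + 0.320) = min(1, 0.493) = 0.493
a → (b → (c → d)) = min(1, 1 − 0.544 + 0.493) = min(1, 0.949) = 0.949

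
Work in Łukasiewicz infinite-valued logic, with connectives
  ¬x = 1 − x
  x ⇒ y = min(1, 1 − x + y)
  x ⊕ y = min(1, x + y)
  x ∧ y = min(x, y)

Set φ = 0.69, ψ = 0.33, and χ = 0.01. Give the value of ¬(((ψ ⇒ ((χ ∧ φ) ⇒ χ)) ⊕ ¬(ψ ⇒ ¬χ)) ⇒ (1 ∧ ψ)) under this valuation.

χ ∧ φ = min(0.01, 0.69) = 0.01
(χ ∧ φ) ⇒ χ = min(1, 1 − 0.01 + 0.01) = min(1, 1.00) = 1.00
ψ ⇒ ((χ ∧ φ) ⇒ χ) = min(1, 1 − 0.33 + 1.00) = min(1, 1.67) = 1.00
¬χ = 1 − 0.01 = 0.99
ψ ⇒ ¬χ = min(1, 1 − 0.33 + 0.99) = min(1, 1.66) = 1.00
¬(ψ ⇒ ¬χ) = 1 − 1.00 = 0.00
(ψ ⇒ ((χ ∧ φ) ⇒ χ)) ⊕ ¬(ψ ⇒ ¬χ) = min(1, 1.00 + 0.00) = min(1, 1.00) = 1.00
1 ∧ ψ = min(1.00, 0.33) = 0.33
((ψ ⇒ ((χ ∧ φ) ⇒ χ)) ⊕ ¬(ψ ⇒ ¬χ)) ⇒ (1 ∧ ψ) = min(1, 1 − 1.00 + 0.33) = min(1, 0.33) = 0.33
¬(((ψ ⇒ ((χ ∧ φ) ⇒ χ)) ⊕ ¬(ψ ⇒ ¬χ)) ⇒ (1 ∧ ψ)) = 1 − 0.33 = 0.67

0.67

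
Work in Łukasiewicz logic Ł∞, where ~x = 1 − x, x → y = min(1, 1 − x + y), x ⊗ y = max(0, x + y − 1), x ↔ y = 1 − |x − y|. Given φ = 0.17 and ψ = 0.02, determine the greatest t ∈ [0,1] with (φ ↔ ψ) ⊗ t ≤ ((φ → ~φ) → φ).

0.32

φ ↔ ψ = 1 − |0.17 − 0.02| = 1 − 0.15 = 0.85
So the left factor is φ ↔ ψ = 0.85.
~φ = 1 − 0.17 = 0.83
φ → ~φ = min(1, 1 − 0.17 + 0.83) = min(1, 1.66) = 1.00
(φ → ~φ) → φ = min(1, 1 − 1.00 + 0.17) = min(1, 0.17) = 0.17
So the right-hand bound is (φ → ~φ) → φ = 0.17.
The residuum of the Łukasiewicz t-norm gives the supremum: min(1, 1 − 0.85 + 0.17).
1 − 0.85 + 0.17 = 0.32, so t = min(1, 0.32) = 0.32.
Check: 0.85 ⊗ 0.32 = max(0, 0.17) = 0.17 ≤ 0.17.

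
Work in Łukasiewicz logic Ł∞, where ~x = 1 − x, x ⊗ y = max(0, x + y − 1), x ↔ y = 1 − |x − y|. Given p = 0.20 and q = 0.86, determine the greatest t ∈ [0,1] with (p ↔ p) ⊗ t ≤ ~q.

0.14

p ↔ p = 1 − |0.20 − 0.20| = 1 − 0.00 = 1.00
So the left factor is p ↔ p = 1.00.
~q = 1 − 0.86 = 0.14
So the right-hand bound is ~q = 0.14.
The residuum of the Łukasiewicz t-norm gives the supremum: min(1, 1 − 1.00 + 0.14).
1 − 1.00 + 0.14 = 0.14, so t = min(1, 0.14) = 0.14.
Check: 1.00 ⊗ 0.14 = max(0, 0.14) = 0.14 ≤ 0.14.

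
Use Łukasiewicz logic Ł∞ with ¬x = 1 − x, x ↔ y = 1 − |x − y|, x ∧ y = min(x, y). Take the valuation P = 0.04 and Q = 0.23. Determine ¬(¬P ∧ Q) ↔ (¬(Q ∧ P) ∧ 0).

¬P = 1 − 0.04 = 0.96
¬P ∧ Q = min(0.96, 0.23) = 0.23
¬(¬P ∧ Q) = 1 − 0.23 = 0.77
Q ∧ P = min(0.23, 0.04) = 0.04
¬(Q ∧ P) = 1 − 0.04 = 0.96
¬(Q ∧ P) ∧ 0 = min(0.96, 0.00) = 0.00
¬(¬P ∧ Q) ↔ (¬(Q ∧ P) ∧ 0) = 1 − |0.77 − 0.00| = 1 − 0.77 = 0.23

0.23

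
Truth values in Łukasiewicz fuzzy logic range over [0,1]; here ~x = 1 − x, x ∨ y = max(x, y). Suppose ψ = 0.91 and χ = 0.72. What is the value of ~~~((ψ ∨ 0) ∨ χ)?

ψ ∨ 0 = max(0.91, 0.00) = 0.91
(ψ ∨ 0) ∨ χ = max(0.91, 0.72) = 0.91
~((ψ ∨ 0) ∨ χ) = 1 − 0.91 = 0.09
~~((ψ ∨ 0) ∨ χ) = 1 − 0.09 = 0.91
~~~((ψ ∨ 0) ∨ χ) = 1 − 0.91 = 0.09

0.09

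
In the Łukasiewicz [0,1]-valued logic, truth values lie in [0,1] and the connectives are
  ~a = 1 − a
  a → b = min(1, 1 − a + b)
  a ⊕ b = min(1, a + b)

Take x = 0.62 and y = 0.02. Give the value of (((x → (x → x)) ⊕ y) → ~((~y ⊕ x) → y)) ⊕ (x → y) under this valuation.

x → x = min(1, 1 − 0.62 + 0.62) = min(1, 1.00) = 1.00
x → (x → x) = min(1, 1 − 0.62 + 1.00) = min(1, 1.38) = 1.00
(x → (x → x)) ⊕ y = min(1, 1.00 + 0.02) = min(1, 1.02) = 1.00
~y = 1 − 0.02 = 0.98
~y ⊕ x = min(1, 0.98 + 0.62) = min(1, 1.60) = 1.00
(~y ⊕ x) → y = min(1, 1 − 1.00 + 0.02) = min(1, 0.02) = 0.02
~((~y ⊕ x) → y) = 1 − 0.02 = 0.98
((x → (x → x)) ⊕ y) → ~((~y ⊕ x) → y) = min(1, 1 − 1.00 + 0.98) = min(1, 0.98) = 0.98
x → y = min(1, 1 − 0.62 + 0.02) = min(1, 0.40) = 0.40
(((x → (x → x)) ⊕ y) → ~((~y ⊕ x) → y)) ⊕ (x → y) = min(1, 0.98 + 0.40) = min(1, 1.38) = 1.00

1.00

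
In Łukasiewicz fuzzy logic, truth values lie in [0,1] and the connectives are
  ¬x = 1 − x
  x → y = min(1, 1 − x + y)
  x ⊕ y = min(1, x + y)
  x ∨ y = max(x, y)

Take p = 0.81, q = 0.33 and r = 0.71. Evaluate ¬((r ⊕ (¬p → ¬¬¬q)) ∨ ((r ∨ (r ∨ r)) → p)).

0.00

¬p = 1 − 0.81 = 0.19
¬q = 1 − 0.33 = 0.67
¬¬q = 1 − 0.67 = 0.33
¬¬¬q = 1 − 0.33 = 0.67
¬p → ¬¬¬q = min(1, 1 − 0.19 + 0.67) = min(1, 1.48) = 1.00
r ⊕ (¬p → ¬¬¬q) = min(1, 0.71 + 1.00) = min(1, 1.71) = 1.00
r ∨ r = max(0.71, 0.71) = 0.71
r ∨ (r ∨ r) = max(0.71, 0.71) = 0.71
(r ∨ (r ∨ r)) → p = min(1, 1 − 0.71 + 0.81) = min(1, 1.10) = 1.00
(r ⊕ (¬p → ¬¬¬q)) ∨ ((r ∨ (r ∨ r)) → p) = max(1.00, 1.00) = 1.00
¬((r ⊕ (¬p → ¬¬¬q)) ∨ ((r ∨ (r ∨ r)) → p)) = 1 − 1.00 = 0.00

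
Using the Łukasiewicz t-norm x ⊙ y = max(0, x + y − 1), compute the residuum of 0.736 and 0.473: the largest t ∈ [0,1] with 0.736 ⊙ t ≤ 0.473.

0.737

The residuum of the Łukasiewicz t-norm gives the supremum: min(1, 1 − 0.736 + 0.473).
1 − 0.736 + 0.473 = 0.737, so t = min(1, 0.737) = 0.737.
Check: 0.736 ⊙ 0.737 = max(0, 0.473) = 0.473 ≤ 0.473.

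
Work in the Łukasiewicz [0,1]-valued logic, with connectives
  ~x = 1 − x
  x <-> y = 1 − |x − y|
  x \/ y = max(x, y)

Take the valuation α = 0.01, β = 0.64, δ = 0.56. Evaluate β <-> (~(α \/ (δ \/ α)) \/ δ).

δ \/ α = max(0.56, 0.01) = 0.56
α \/ (δ \/ α) = max(0.01, 0.56) = 0.56
~(α \/ (δ \/ α)) = 1 − 0.56 = 0.44
~(α \/ (δ \/ α)) \/ δ = max(0.44, 0.56) = 0.56
β <-> (~(α \/ (δ \/ α)) \/ δ) = 1 − |0.64 − 0.56| = 1 − 0.08 = 0.92

0.92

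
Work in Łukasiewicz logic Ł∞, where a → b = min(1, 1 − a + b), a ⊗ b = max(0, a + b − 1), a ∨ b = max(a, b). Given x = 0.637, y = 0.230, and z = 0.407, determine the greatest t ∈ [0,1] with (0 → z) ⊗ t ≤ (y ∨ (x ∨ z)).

0 → z = min(1, 1 − 0.000 + 0.407) = min(1, 1.407) = 1.000
So the left factor is 0 → z = 1.000.
x ∨ z = max(0.637, 0.407) = 0.637
y ∨ (x ∨ z) = max(0.230, 0.637) = 0.637
So the right-hand bound is y ∨ (x ∨ z) = 0.637.
The residuum of the Łukasiewicz t-norm gives the supremum: min(1, 1 − 1.000 + 0.637).
1 − 1.000 + 0.637 = 0.637, so t = min(1, 0.637) = 0.637.
Check: 1.000 ⊗ 0.637 = max(0, 0.637) = 0.637 ≤ 0.637.

0.637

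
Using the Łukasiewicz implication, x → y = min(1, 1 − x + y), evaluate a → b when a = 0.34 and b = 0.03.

0.69

a → b = min(1, 1 − 0.34 + 0.03) = min(1, 0.69) = 0.69
For comparison, the Gödel implication (1 if x ≤ y else y) would give 0.03.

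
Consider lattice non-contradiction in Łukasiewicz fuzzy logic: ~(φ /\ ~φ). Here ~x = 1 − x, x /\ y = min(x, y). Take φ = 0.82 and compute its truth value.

~φ = 1 − 0.82 = 0.18
φ /\ ~φ = min(0.82, 0.18) = 0.18
~(φ /\ ~φ) = 1 − 0.18 = 0.82
(The value 0.82 < 1 shows this instance is not satisfied; not a Ł∞-tautology — its value is 1 − min(a, 1−a).)

0.82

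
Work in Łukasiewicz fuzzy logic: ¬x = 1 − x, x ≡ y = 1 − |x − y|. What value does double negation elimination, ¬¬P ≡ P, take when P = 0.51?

1.00

¬P = 1 − 0.51 = 0.49
¬¬P = 1 − 0.49 = 0.51
¬¬P ≡ P = 1 − |0.51 − 0.51| = 1 − 0.00 = 1.00
(As expected: always 1 in Ł∞ since negation is involutive.)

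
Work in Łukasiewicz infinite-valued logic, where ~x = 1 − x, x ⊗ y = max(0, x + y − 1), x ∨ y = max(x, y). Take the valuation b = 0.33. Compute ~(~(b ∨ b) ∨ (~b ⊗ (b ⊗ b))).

b ∨ b = max(0.33, 0.33) = 0.33
~(b ∨ b) = 1 − 0.33 = 0.67
~b = 1 − 0.33 = 0.67
b ⊗ b = max(0, 0.33 + 0.33 − 1) = max(0, -0.34) = 0.00
~b ⊗ (b ⊗ b) = max(0, 0.67 + 0.00 − 1) = max(0, -0.33) = 0.00
~(b ∨ b) ∨ (~b ⊗ (b ⊗ b)) = max(0.67, 0.00) = 0.67
~(~(b ∨ b) ∨ (~b ⊗ (b ⊗ b))) = 1 − 0.67 = 0.33

0.33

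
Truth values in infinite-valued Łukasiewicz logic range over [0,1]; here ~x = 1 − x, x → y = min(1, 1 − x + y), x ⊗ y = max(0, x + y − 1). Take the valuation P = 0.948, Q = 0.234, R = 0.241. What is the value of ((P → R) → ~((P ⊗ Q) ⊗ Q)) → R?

P → R = min(1, 1 − 0.948 + 0.241) = min(1, 0.293) = 0.293
P ⊗ Q = max(0, 0.948 + 0.234 − 1) = max(0, 0.182) = 0.182
(P ⊗ Q) ⊗ Q = max(0, 0.182 + 0.234 − 1) = max(0, -0.584) = 0.000
~((P ⊗ Q) ⊗ Q) = 1 − 0.000 = 1.000
(P → R) → ~((P ⊗ Q) ⊗ Q) = min(1, 1 − 0.293 + 1.000) = min(1, 1.707) = 1.000
((P → R) → ~((P ⊗ Q) ⊗ Q)) → R = min(1, 1 − 1.000 + 0.241) = min(1, 0.241) = 0.241

0.241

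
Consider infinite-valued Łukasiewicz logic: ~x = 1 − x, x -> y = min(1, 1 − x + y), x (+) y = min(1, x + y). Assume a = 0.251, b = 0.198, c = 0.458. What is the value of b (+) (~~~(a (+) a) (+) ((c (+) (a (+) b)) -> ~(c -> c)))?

0.789

a (+) a = min(1, 0.251 + 0.251) = min(1, 0.502) = 0.502
~(a (+) a) = 1 − 0.502 = 0.498
~~(a (+) a) = 1 − 0.498 = 0.502
~~~(a (+) a) = 1 − 0.502 = 0.498
a (+) b = min(1, 0.251 + 0.198) = min(1, 0.449) = 0.449
c (+) (a (+) b) = min(1, 0.458 + 0.449) = min(1, 0.907) = 0.907
c -> c = min(1, 1 − 0.458 + 0.458) = min(1, 1.000) = 1.000
~(c -> c) = 1 − 1.000 = 0.000
(c (+) (a (+) b)) -> ~(c -> c) = min(1, 1 − 0.907 + 0.000) = min(1, 0.093) = 0.093
~~~(a (+) a) (+) ((c (+) (a (+) b)) -> ~(c -> c)) = min(1, 0.498 + 0.093) = min(1, 0.591) = 0.591
b (+) (~~~(a (+) a) (+) ((c (+) (a (+) b)) -> ~(c -> c))) = min(1, 0.198 + 0.591) = min(1, 0.789) = 0.789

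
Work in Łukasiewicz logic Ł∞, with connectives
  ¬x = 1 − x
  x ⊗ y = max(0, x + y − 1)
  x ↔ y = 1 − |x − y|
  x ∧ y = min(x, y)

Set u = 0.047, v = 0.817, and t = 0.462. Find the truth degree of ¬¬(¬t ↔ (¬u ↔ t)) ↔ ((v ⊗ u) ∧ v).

¬t = 1 − 0.462 = 0.538
¬u = 1 − 0.047 = 0.953
¬u ↔ t = 1 − |0.953 − 0.462| = 1 − 0.491 = 0.509
¬t ↔ (¬u ↔ t) = 1 − |0.538 − 0.509| = 1 − 0.029 = 0.971
¬(¬t ↔ (¬u ↔ t)) = 1 − 0.971 = 0.029
¬¬(¬t ↔ (¬u ↔ t)) = 1 − 0.029 = 0.971
v ⊗ u = max(0, 0.817 + 0.047 − 1) = max(0, -0.136) = 0.000
(v ⊗ u) ∧ v = min(0.000, 0.817) = 0.000
¬¬(¬t ↔ (¬u ↔ t)) ↔ ((v ⊗ u) ∧ v) = 1 − |0.971 − 0.000| = 1 − 0.971 = 0.029

0.029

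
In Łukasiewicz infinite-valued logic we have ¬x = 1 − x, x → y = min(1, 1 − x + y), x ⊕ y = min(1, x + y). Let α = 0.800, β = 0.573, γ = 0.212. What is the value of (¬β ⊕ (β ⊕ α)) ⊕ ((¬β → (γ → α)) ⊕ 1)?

1.000

¬β = 1 − 0.573 = 0.427
β ⊕ α = min(1, 0.573 + 0.800) = min(1, 1.373) = 1.000
¬β ⊕ (β ⊕ α) = min(1, 0.427 + 1.000) = min(1, 1.427) = 1.000
γ → α = min(1, 1 − 0.212 + 0.800) = min(1, 1.588) = 1.000
¬β → (γ → α) = min(1, 1 − 0.427 + 1.000) = min(1, 1.573) = 1.000
(¬β → (γ → α)) ⊕ 1 = min(1, 1.000 + 1.000) = min(1, 2.000) = 1.000
(¬β ⊕ (β ⊕ α)) ⊕ ((¬β → (γ → α)) ⊕ 1) = min(1, 1.000 + 1.000) = min(1, 2.000) = 1.000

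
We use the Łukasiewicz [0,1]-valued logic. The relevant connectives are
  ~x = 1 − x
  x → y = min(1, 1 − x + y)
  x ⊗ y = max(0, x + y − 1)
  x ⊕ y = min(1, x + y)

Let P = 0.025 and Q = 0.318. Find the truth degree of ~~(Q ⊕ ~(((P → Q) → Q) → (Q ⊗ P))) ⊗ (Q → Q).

0.636

P → Q = min(1, 1 − 0.025 + 0.318) = min(1, 1.293) = 1.000
(P → Q) → Q = min(1, 1 − 1.000 + 0.318) = min(1, 0.318) = 0.318
Q ⊗ P = max(0, 0.318 + 0.025 − 1) = max(0, -0.657) = 0.000
((P → Q) → Q) → (Q ⊗ P) = min(1, 1 − 0.318 + 0.000) = min(1, 0.682) = 0.682
~(((P → Q) → Q) → (Q ⊗ P)) = 1 − 0.682 = 0.318
Q ⊕ ~(((P → Q) → Q) → (Q ⊗ P)) = min(1, 0.318 + 0.318) = min(1, 0.636) = 0.636
~(Q ⊕ ~(((P → Q) → Q) → (Q ⊗ P))) = 1 − 0.636 = 0.364
~~(Q ⊕ ~(((P → Q) → Q) → (Q ⊗ P))) = 1 − 0.364 = 0.636
Q → Q = min(1, 1 − 0.318 + 0.318) = min(1, 1.000) = 1.000
~~(Q ⊕ ~(((P → Q) → Q) → (Q ⊗ P))) ⊗ (Q → Q) = max(0, 0.636 + 1.000 − 1) = max(0, 0.636) = 0.636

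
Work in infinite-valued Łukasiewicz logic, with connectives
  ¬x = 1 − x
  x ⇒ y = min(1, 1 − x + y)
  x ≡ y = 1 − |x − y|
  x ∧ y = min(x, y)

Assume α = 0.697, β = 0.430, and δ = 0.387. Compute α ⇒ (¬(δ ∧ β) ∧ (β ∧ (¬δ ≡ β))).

0.733

δ ∧ β = min(0.387, 0.430) = 0.387
¬(δ ∧ β) = 1 − 0.387 = 0.613
¬δ = 1 − 0.387 = 0.613
¬δ ≡ β = 1 − |0.613 − 0.430| = 1 − 0.183 = 0.817
β ∧ (¬δ ≡ β) = min(0.430, 0.817) = 0.430
¬(δ ∧ β) ∧ (β ∧ (¬δ ≡ β)) = min(0.613, 0.430) = 0.430
α ⇒ (¬(δ ∧ β) ∧ (β ∧ (¬δ ≡ β))) = min(1, 1 − 0.697 + 0.430) = min(1, 0.733) = 0.733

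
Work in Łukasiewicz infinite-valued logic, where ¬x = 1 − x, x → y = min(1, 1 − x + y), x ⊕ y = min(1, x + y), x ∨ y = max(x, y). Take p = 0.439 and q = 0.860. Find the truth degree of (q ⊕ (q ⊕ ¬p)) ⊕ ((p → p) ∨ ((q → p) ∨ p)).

1.000

¬p = 1 − 0.439 = 0.561
q ⊕ ¬p = min(1, 0.860 + 0.561) = min(1, 1.421) = 1.000
q ⊕ (q ⊕ ¬p) = min(1, 0.860 + 1.000) = min(1, 1.860) = 1.000
p → p = min(1, 1 − 0.439 + 0.439) = min(1, 1.000) = 1.000
q → p = min(1, 1 − 0.860 + 0.439) = min(1, 0.579) = 0.579
(q → p) ∨ p = max(0.579, 0.439) = 0.579
(p → p) ∨ ((q → p) ∨ p) = max(1.000, 0.579) = 1.000
(q ⊕ (q ⊕ ¬p)) ⊕ ((p → p) ∨ ((q → p) ∨ p)) = min(1, 1.000 + 1.000) = min(1, 2.000) = 1.000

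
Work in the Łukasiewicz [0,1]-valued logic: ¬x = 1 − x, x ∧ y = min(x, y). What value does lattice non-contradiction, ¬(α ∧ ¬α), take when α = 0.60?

0.60

¬α = 1 − 0.60 = 0.40
α ∧ ¬α = min(0.60, 0.40) = 0.40
¬(α ∧ ¬α) = 1 − 0.40 = 0.60
(The value 0.60 < 1 shows this instance is not satisfied; not a Ł∞-tautology — its value is 1 − min(a, 1−a).)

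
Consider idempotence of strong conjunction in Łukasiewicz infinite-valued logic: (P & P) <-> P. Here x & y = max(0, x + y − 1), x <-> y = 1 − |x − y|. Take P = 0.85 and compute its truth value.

P & P = max(0, 0.85 + 0.85 − 1) = max(0, 0.70) = 0.70
(P & P) <-> P = 1 − |0.70 − 0.85| = 1 − 0.15 = 0.85
(The value 0.85 < 1 shows this instance is not satisfied; fails in Ł∞ since a ⊗ a = max(0, 2a−1) ≠ a in general.)

0.85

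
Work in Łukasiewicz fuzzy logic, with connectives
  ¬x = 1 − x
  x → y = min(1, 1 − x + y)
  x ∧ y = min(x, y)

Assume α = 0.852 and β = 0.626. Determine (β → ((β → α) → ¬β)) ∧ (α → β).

0.748

β → α = min(1, 1 − 0.626 + 0.852) = min(1, 1.226) = 1.000
¬β = 1 − 0.626 = 0.374
(β → α) → ¬β = min(1, 1 − 1.000 + 0.374) = min(1, 0.374) = 0.374
β → ((β → α) → ¬β) = min(1, 1 − 0.626 + 0.374) = min(1, 0.748) = 0.748
α → β = min(1, 1 − 0.852 + 0.626) = min(1, 0.774) = 0.774
(β → ((β → α) → ¬β)) ∧ (α → β) = min(0.748, 0.774) = 0.748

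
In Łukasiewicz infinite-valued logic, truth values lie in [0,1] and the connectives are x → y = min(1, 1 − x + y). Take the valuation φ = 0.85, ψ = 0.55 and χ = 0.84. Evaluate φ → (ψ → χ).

ψ → χ = min(1, 1 − 0.55 + 0.84) = min(1, 1.29) = 1.00
φ → (ψ → χ) = min(1, 1 − 0.85 + 1.00) = min(1, 1.15) = 1.00

1.00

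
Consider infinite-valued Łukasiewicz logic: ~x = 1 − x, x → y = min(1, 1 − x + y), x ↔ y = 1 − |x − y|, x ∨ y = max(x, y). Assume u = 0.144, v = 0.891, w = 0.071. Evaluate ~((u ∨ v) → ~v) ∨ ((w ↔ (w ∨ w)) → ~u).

u ∨ v = max(0.144, 0.891) = 0.891
~v = 1 − 0.891 = 0.109
(u ∨ v) → ~v = min(1, 1 − 0.891 + 0.109) = min(1, 0.218) = 0.218
~((u ∨ v) → ~v) = 1 − 0.218 = 0.782
w ∨ w = max(0.071, 0.071) = 0.071
w ↔ (w ∨ w) = 1 − |0.071 − 0.071| = 1 − 0.000 = 1.000
~u = 1 − 0.144 = 0.856
(w ↔ (w ∨ w)) → ~u = min(1, 1 − 1.000 + 0.856) = min(1, 0.856) = 0.856
~((u ∨ v) → ~v) ∨ ((w ↔ (w ∨ w)) → ~u) = max(0.782, 0.856) = 0.856

0.856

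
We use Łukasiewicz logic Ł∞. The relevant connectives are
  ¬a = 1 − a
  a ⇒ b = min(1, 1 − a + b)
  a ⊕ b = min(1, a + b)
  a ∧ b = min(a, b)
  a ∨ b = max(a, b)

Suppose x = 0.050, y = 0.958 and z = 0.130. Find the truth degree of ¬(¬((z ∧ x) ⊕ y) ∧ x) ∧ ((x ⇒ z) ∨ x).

1.000

z ∧ x = min(0.130, 0.050) = 0.050
(z ∧ x) ⊕ y = min(1, 0.050 + 0.958) = min(1, 1.008) = 1.000
¬((z ∧ x) ⊕ y) = 1 − 1.000 = 0.000
¬((z ∧ x) ⊕ y) ∧ x = min(0.000, 0.050) = 0.000
¬(¬((z ∧ x) ⊕ y) ∧ x) = 1 − 0.000 = 1.000
x ⇒ z = min(1, 1 − 0.050 + 0.130) = min(1, 1.080) = 1.000
(x ⇒ z) ∨ x = max(1.000, 0.050) = 1.000
¬(¬((z ∧ x) ⊕ y) ∧ x) ∧ ((x ⇒ z) ∨ x) = min(1.000, 1.000) = 1.000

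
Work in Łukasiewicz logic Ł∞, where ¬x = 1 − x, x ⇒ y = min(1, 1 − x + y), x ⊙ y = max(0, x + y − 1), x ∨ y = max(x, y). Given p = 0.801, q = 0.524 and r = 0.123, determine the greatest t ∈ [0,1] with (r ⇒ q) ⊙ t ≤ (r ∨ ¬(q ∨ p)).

r ⇒ q = min(1, 1 − 0.123 + 0.524) = min(1, 1.401) = 1.000
So the left factor is r ⇒ q = 1.000.
q ∨ p = max(0.524, 0.801) = 0.801
¬(q ∨ p) = 1 − 0.801 = 0.199
r ∨ ¬(q ∨ p) = max(0.123, 0.199) = 0.199
So the right-hand bound is r ∨ ¬(q ∨ p) = 0.199.
The residuum of the Łukasiewicz t-norm gives the supremum: min(1, 1 − 1.000 + 0.199).
1 − 1.000 + 0.199 = 0.199, so t = min(1, 0.199) = 0.199.
Check: 1.000 ⊙ 0.199 = max(0, 0.199) = 0.199 ≤ 0.199.

0.199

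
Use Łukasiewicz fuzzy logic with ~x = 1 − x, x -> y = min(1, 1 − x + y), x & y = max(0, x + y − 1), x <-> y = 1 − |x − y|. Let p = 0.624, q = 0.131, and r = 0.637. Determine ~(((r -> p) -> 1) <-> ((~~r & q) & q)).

r -> p = min(1, 1 − 0.637 + 0.624) = min(1, 0.987) = 0.987
(r -> p) -> 1 = min(1, 1 − 0.987 + 1.000) = min(1, 1.013) = 1.000
~r = 1 − 0.637 = 0.363
~~r = 1 − 0.363 = 0.637
~~r & q = max(0, 0.637 + 0.131 − 1) = max(0, -0.232) = 0.000
(~~r & q) & q = max(0, 0.000 + 0.131 − 1) = max(0, -0.869) = 0.000
((r -> p) -> 1) <-> ((~~r & q) & q) = 1 − |1.000 − 0.000| = 1 − 1.000 = 0.000
~(((r -> p) -> 1) <-> ((~~r & q) & q)) = 1 − 0.000 = 1.000

1.000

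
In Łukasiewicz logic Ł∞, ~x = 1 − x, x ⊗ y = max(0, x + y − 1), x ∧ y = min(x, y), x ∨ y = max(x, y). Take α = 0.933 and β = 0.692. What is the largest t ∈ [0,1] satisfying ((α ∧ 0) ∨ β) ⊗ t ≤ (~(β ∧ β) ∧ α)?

0.616

α ∧ 0 = min(0.933, 0.000) = 0.000
(α ∧ 0) ∨ β = max(0.000, 0.692) = 0.692
So the left factor is (α ∧ 0) ∨ β = 0.692.
β ∧ β = min(0.692, 0.692) = 0.692
~(β ∧ β) = 1 − 0.692 = 0.308
~(β ∧ β) ∧ α = min(0.308, 0.933) = 0.308
So the right-hand bound is ~(β ∧ β) ∧ α = 0.308.
The residuum of the Łukasiewicz t-norm gives the supremum: min(1, 1 − 0.692 + 0.308).
1 − 0.692 + 0.308 = 0.616, so t = min(1, 0.616) = 0.616.
Check: 0.692 ⊗ 0.616 = max(0, 0.308) = 0.308 ≤ 0.308.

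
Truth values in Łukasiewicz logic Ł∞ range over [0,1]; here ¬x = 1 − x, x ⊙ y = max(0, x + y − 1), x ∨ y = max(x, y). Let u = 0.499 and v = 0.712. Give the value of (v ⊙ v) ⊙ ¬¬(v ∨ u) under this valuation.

0.136

v ⊙ v = max(0, 0.712 + 0.712 − 1) = max(0, 0.424) = 0.424
v ∨ u = max(0.712, 0.499) = 0.712
¬(v ∨ u) = 1 − 0.712 = 0.288
¬¬(v ∨ u) = 1 − 0.288 = 0.712
(v ⊙ v) ⊙ ¬¬(v ∨ u) = max(0, 0.424 + 0.712 − 1) = max(0, 0.136) = 0.136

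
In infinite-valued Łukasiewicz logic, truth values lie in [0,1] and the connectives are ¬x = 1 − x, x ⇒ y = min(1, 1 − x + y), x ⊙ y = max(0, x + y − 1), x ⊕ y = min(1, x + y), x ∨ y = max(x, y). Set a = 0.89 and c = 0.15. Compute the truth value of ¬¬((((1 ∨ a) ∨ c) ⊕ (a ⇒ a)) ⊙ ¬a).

1 ∨ a = max(1.00, 0.89) = 1.00
(1 ∨ a) ∨ c = max(1.00, 0.15) = 1.00
a ⇒ a = min(1, 1 − 0.89 + 0.89) = min(1, 1.00) = 1.00
((1 ∨ a) ∨ c) ⊕ (a ⇒ a) = min(1, 1.00 + 1.00) = min(1, 2.00) = 1.00
¬a = 1 − 0.89 = 0.11
(((1 ∨ a) ∨ c) ⊕ (a ⇒ a)) ⊙ ¬a = max(0, 1.00 + 0.11 − 1) = max(0, 0.11) = 0.11
¬((((1 ∨ a) ∨ c) ⊕ (a ⇒ a)) ⊙ ¬a) = 1 − 0.11 = 0.89
¬¬((((1 ∨ a) ∨ c) ⊕ (a ⇒ a)) ⊙ ¬a) = 1 − 0.89 = 0.11

0.11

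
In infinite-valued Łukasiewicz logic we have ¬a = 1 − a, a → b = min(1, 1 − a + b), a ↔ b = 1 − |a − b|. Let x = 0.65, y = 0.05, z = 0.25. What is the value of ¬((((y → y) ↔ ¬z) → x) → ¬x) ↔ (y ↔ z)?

y → y = min(1, 1 − 0.05 + 0.05) = min(1, 1.00) = 1.00
¬z = 1 − 0.25 = 0.75
(y → y) ↔ ¬z = 1 − |1.00 − 0.75| = 1 − 0.25 = 0.75
((y → y) ↔ ¬z) → x = min(1, 1 − 0.75 + 0.65) = min(1, 0.90) = 0.90
¬x = 1 − 0.65 = 0.35
(((y → y) ↔ ¬z) → x) → ¬x = min(1, 1 − 0.90 + 0.35) = min(1, 0.45) = 0.45
¬((((y → y) ↔ ¬z) → x) → ¬x) = 1 − 0.45 = 0.55
y ↔ z = 1 − |0.05 − 0.25| = 1 − 0.20 = 0.80
¬((((y → y) ↔ ¬z) → x) → ¬x) ↔ (y ↔ z) = 1 − |0.55 − 0.80| = 1 − 0.25 = 0.75

0.75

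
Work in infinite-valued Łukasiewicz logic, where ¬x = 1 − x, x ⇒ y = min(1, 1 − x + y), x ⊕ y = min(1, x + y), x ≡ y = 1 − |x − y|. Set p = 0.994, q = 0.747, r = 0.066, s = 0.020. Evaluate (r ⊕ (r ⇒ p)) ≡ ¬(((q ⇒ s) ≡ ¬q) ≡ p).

r ⇒ p = min(1, 1 − 0.066 + 0.994) = min(1, 1.928) = 1.000
r ⊕ (r ⇒ p) = min(1, 0.066 + 1.000) = min(1, 1.066) = 1.000
q ⇒ s = min(1, 1 − 0.747 + 0.020) = min(1, 0.273) = 0.273
¬q = 1 − 0.747 = 0.253
(q ⇒ s) ≡ ¬q = 1 − |0.273 − 0.253| = 1 − 0.020 = 0.980
((q ⇒ s) ≡ ¬q) ≡ p = 1 − |0.980 − 0.994| = 1 − 0.014 = 0.986
¬(((q ⇒ s) ≡ ¬q) ≡ p) = 1 − 0.986 = 0.014
(r ⊕ (r ⇒ p)) ≡ ¬(((q ⇒ s) ≡ ¬q) ≡ p) = 1 − |1.000 − 0.014| = 1 − 0.986 = 0.014

0.014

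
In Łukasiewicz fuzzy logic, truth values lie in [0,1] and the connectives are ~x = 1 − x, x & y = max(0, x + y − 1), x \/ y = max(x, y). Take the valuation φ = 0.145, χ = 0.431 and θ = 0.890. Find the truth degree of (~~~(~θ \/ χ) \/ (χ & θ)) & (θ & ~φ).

~θ = 1 − 0.890 = 0.110
~θ \/ χ = max(0.110, 0.431) = 0.431
~(~θ \/ χ) = 1 − 0.431 = 0.569
~~(~θ \/ χ) = 1 − 0.569 = 0.431
~~~(~θ \/ χ) = 1 − 0.431 = 0.569
χ & θ = max(0, 0.431 + 0.890 − 1) = max(0, 0.321) = 0.321
~~~(~θ \/ χ) \/ (χ & θ) = max(0.569, 0.321) = 0.569
~φ = 1 − 0.145 = 0.855
θ & ~φ = max(0, 0.890 + 0.855 − 1) = max(0, 0.745) = 0.745
(~~~(~θ \/ χ) \/ (χ & θ)) & (θ & ~φ) = max(0, 0.569 + 0.745 − 1) = max(0, 0.314) = 0.314

0.314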